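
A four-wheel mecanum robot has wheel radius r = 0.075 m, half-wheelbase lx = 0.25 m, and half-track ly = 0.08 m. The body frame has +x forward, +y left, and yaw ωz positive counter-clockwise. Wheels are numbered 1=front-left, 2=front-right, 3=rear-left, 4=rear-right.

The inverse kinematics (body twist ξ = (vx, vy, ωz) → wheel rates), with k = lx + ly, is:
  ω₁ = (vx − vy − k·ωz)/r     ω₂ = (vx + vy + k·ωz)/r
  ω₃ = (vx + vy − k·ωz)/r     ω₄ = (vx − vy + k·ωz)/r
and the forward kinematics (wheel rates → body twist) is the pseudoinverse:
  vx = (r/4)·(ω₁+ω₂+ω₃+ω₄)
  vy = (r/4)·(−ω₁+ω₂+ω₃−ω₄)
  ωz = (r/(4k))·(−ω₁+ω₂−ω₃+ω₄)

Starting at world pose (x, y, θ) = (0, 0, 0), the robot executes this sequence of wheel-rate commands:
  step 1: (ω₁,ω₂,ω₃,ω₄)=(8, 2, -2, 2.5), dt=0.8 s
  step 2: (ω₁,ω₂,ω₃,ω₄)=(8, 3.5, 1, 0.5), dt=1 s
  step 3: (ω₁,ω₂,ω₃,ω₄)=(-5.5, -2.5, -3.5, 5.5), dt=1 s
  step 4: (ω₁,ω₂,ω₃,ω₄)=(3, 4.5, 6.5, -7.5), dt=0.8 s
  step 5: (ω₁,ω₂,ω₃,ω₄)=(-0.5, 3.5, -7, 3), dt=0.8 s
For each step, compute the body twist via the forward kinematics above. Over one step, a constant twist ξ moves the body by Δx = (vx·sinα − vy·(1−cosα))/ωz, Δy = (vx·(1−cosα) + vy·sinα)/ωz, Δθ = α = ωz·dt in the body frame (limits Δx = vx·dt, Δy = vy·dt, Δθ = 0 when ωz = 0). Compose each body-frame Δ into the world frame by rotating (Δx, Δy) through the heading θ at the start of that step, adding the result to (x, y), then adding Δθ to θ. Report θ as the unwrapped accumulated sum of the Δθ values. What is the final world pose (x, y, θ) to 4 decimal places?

step 1: ξ=(vx,vy,ωz)=(0.1969, -0.1969, -0.0852), dt=0.8 → body Δ=(0.1520, -0.1627, -0.0682) → world pose (0.1520, -0.1627, -0.0682)
step 2: ξ=(vx,vy,ωz)=(0.2437, -0.0750, -0.2841), dt=1.0 → body Δ=(0.2299, -0.1084, -0.2841) → world pose (0.3740, -0.2865, -0.3523)
step 3: ξ=(vx,vy,ωz)=(-0.1125, -0.1125, 0.6818), dt=1.0 → body Δ=(-0.0671, -0.1409, 0.6818) → world pose (0.2624, -0.3956, 0.3295)
step 4: ξ=(vx,vy,ωz)=(0.1219, 0.2906, -0.7102), dt=0.8 → body Δ=(0.1566, 0.1932, -0.5682) → world pose (0.3481, -0.1621, -0.2386)
step 5: ξ=(vx,vy,ωz)=(-0.0188, -0.1125, 0.7955), dt=0.8 → body Δ=(0.0137, -0.0887, 0.6364) → world pose (0.3404, -0.2515, 0.3977)

(0.3404, -0.2515, 0.3977)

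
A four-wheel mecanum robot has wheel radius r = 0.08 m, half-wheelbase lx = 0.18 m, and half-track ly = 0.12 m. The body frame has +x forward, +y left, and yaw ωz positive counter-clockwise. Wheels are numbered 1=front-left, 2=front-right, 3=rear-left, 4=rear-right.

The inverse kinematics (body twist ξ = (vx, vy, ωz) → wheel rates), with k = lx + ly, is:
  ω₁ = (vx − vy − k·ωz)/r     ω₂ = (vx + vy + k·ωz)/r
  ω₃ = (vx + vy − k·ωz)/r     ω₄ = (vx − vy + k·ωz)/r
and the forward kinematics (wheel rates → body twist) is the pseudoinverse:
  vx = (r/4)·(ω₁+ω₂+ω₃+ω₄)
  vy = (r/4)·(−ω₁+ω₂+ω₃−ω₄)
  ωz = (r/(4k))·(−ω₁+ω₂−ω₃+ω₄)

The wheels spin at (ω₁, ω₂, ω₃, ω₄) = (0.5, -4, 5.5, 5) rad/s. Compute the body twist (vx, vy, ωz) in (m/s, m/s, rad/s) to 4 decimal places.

k = lx + ly = 0.18 + 0.12 = 0.3000
ω₁+ω₂+ω₃+ω₄ = 7.0000  →  vx = (0.08/4)·7.0000 = 0.1400
−ω₁+ω₂+ω₃−ω₄ = -4.0000  →  vy = (0.08/4)·-4.0000 = -0.0800
−ω₁+ω₂−ω₃+ω₄ = -5.0000  →  ωz = (0.08/1.2000)·-5.0000 = -0.3333

(0.1400, -0.0800, -0.3333)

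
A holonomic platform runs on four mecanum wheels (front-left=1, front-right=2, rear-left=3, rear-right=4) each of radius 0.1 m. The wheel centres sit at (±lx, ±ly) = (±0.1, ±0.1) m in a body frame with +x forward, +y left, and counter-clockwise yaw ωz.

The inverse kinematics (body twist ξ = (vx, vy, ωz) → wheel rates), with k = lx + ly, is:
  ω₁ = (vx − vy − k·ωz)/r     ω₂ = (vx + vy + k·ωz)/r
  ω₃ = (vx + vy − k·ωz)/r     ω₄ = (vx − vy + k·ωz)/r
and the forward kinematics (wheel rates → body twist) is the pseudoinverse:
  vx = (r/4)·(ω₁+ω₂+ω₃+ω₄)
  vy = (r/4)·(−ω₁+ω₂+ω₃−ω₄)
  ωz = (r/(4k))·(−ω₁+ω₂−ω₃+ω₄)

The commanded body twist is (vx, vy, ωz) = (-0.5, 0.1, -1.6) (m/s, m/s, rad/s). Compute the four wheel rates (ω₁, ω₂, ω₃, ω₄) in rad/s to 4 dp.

k = lx + ly = 0.1 + 0.1 = 0.2000;  k·ωz = 0.2000·-1.6 = -0.3200
ω₁ (FL) = (vx − vy − k·ωz)/r = -0.2800/0.1 = -2.8000
ω₂ (FR) = (vx + vy + k·ωz)/r = -0.7200/0.1 = -7.2000
ω₃ (RL) = (vx + vy − k·ωz)/r = -0.0800/0.1 = -0.8000
ω₄ (RR) = (vx − vy + k·ωz)/r = -0.9200/0.1 = -9.2000

(-2.8000, -7.2000, -0.8000, -9.2000)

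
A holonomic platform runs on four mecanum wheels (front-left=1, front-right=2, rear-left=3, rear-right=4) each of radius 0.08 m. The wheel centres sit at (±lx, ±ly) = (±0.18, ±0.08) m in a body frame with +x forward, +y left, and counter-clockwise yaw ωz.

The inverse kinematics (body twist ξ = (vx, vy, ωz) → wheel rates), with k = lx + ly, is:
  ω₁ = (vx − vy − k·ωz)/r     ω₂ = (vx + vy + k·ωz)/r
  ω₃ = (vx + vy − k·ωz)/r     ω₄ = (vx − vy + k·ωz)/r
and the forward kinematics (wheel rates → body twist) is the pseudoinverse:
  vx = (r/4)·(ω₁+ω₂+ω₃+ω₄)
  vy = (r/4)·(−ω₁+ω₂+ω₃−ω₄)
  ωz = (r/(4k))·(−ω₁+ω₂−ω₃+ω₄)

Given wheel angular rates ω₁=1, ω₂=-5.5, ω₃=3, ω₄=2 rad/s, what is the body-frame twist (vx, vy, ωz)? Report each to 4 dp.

k = lx + ly = 0.18 + 0.08 = 0.2600
ω₁+ω₂+ω₃+ω₄ = 0.5000  →  vx = (0.08/4)·0.5000 = 0.0100
−ω₁+ω₂+ω₃−ω₄ = -5.5000  →  vy = (0.08/4)·-5.5000 = -0.1100
−ω₁+ω₂−ω₃+ω₄ = -7.5000  →  ωz = (0.08/1.0400)·-7.5000 = -0.5769

(0.0100, -0.1100, -0.5769)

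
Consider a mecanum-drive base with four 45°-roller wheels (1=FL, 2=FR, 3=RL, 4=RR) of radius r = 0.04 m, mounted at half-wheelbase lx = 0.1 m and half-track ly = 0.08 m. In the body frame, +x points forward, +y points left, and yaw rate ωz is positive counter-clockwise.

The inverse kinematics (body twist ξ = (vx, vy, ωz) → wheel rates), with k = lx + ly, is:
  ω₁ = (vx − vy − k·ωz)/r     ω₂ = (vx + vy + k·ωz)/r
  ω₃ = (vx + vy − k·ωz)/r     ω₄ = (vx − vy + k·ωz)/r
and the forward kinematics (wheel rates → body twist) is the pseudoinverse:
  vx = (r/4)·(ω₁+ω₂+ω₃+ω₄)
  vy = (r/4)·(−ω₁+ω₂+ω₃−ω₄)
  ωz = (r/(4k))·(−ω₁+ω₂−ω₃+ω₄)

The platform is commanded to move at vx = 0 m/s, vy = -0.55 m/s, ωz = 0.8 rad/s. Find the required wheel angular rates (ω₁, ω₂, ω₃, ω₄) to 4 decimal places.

(10.1500, -10.1500, -17.3500, 17.3500)

k = lx + ly = 0.1 + 0.08 = 0.1800;  k·ωz = 0.1800·0.8 = 0.1440
ω₁ (FL) = (vx − vy − k·ωz)/r = 0.4060/0.04 = 10.1500
ω₂ (FR) = (vx + vy + k·ωz)/r = -0.4060/0.04 = -10.1500
ω₃ (RL) = (vx + vy − k·ωz)/r = -0.6940/0.04 = -17.3500
ω₄ (RR) = (vx − vy + k·ωz)/r = 0.6940/0.04 = 17.3500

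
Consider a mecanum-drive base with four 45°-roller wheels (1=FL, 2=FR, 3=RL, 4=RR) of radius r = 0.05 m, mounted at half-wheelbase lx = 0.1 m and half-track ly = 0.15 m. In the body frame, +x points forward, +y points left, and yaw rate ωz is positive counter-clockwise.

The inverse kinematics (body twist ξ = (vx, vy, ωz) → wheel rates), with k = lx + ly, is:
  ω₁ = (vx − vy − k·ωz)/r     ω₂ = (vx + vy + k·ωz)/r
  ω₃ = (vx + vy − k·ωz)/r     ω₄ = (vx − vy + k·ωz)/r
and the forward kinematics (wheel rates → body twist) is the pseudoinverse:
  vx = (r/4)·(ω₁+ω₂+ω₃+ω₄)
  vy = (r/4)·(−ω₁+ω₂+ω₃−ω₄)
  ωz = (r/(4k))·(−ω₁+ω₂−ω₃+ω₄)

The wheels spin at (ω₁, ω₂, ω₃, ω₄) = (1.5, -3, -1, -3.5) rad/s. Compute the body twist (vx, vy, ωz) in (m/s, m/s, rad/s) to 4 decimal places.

k = lx + ly = 0.1 + 0.15 = 0.2500
ω₁+ω₂+ω₃+ω₄ = -6.0000  →  vx = (0.05/4)·-6.0000 = -0.0750
−ω₁+ω₂+ω₃−ω₄ = -2.0000  →  vy = (0.05/4)·-2.0000 = -0.0250
−ω₁+ω₂−ω₃+ω₄ = -7.0000  →  ωz = (0.05/1.0000)·-7.0000 = -0.3500

(-0.0750, -0.0250, -0.3500)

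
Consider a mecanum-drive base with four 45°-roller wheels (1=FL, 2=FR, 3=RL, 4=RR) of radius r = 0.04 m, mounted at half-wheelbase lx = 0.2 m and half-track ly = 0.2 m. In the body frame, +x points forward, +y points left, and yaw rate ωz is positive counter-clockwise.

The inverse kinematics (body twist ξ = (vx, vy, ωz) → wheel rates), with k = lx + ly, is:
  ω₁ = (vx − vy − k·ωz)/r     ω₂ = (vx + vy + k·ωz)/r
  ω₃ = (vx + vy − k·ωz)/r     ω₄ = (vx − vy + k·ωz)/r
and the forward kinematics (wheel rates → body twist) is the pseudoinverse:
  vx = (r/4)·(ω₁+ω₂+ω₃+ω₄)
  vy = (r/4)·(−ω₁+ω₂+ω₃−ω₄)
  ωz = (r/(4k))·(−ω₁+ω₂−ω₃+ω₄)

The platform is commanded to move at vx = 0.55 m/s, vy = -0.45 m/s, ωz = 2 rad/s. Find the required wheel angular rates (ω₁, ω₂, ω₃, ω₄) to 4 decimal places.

(5.0000, 22.5000, -17.5000, 45.0000)

k = lx + ly = 0.2 + 0.2 = 0.4000;  k·ωz = 0.4000·2 = 0.8000
ω₁ (FL) = (vx − vy − k·ωz)/r = 0.2000/0.04 = 5.0000
ω₂ (FR) = (vx + vy + k·ωz)/r = 0.9000/0.04 = 22.5000
ω₃ (RL) = (vx + vy − k·ωz)/r = -0.7000/0.04 = -17.5000
ω₄ (RR) = (vx − vy + k·ωz)/r = 1.8000/0.04 = 45.0000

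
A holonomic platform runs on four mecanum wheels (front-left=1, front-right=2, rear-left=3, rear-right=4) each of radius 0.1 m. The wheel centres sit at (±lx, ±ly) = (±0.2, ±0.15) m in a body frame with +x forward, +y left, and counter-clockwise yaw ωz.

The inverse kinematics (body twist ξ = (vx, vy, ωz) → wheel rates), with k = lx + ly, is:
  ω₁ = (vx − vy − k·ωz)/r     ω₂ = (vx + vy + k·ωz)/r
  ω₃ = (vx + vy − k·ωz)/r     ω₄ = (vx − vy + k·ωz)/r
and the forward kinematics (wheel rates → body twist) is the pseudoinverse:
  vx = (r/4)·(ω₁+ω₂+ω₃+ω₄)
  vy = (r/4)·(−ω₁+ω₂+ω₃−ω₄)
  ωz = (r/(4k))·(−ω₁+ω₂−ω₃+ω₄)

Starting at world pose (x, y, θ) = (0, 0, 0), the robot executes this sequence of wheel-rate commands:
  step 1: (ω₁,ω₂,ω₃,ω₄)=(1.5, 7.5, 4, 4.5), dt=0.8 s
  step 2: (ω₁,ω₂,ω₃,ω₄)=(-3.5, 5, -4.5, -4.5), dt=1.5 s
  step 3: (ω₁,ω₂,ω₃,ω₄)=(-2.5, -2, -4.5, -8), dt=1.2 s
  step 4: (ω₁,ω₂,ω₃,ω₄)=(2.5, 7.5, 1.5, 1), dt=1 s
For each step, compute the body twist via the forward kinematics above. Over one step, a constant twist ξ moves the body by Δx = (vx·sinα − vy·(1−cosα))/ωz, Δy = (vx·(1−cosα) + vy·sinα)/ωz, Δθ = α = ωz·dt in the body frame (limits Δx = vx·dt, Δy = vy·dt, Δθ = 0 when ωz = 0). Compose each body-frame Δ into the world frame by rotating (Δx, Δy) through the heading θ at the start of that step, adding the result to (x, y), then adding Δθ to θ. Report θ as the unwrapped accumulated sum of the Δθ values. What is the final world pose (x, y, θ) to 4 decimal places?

step 1: ξ=(vx,vy,ωz)=(0.4375, 0.1375, 0.4643), dt=0.8 → body Δ=(0.3218, 0.1717, 0.3714) → world pose (0.3218, 0.1717, 0.3714)
step 2: ξ=(vx,vy,ωz)=(-0.1875, 0.2125, 0.6071), dt=1.5 → body Δ=(-0.3793, 0.1570, 0.9107) → world pose (-0.0886, 0.1804, 1.2821)
step 3: ξ=(vx,vy,ωz)=(-0.4250, 0.1000, -0.2143), dt=1.2 → body Δ=(-0.4891, 0.1839, -0.2571) → world pose (-0.4041, -0.2361, 1.0250)
step 4: ξ=(vx,vy,ωz)=(0.3125, 0.1375, 0.3214), dt=1.0 → body Δ=(0.2852, 0.1849, 0.3214) → world pose (-0.4142, 0.1037, 1.3464)

(-0.4142, 0.1037, 1.3464)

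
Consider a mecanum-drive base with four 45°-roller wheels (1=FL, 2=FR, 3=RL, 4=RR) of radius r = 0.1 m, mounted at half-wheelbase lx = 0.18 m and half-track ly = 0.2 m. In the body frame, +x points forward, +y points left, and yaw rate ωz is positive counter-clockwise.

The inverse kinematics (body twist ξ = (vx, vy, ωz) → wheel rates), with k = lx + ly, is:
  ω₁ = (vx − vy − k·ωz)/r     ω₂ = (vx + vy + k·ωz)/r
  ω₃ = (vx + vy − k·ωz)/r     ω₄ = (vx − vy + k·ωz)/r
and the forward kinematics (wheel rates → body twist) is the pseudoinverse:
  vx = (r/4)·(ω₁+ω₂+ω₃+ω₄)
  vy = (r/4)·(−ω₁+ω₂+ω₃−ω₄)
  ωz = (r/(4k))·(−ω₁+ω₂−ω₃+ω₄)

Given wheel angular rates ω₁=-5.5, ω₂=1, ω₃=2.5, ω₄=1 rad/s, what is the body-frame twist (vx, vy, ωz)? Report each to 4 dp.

(-0.0250, 0.2000, 0.3289)

k = lx + ly = 0.18 + 0.2 = 0.3800
ω₁+ω₂+ω₃+ω₄ = -1.0000  →  vx = (0.1/4)·-1.0000 = -0.0250
−ω₁+ω₂+ω₃−ω₄ = 8.0000  →  vy = (0.1/4)·8.0000 = 0.2000
−ω₁+ω₂−ω₃+ω₄ = 5.0000  →  ωz = (0.1/1.5200)·5.0000 = 0.3289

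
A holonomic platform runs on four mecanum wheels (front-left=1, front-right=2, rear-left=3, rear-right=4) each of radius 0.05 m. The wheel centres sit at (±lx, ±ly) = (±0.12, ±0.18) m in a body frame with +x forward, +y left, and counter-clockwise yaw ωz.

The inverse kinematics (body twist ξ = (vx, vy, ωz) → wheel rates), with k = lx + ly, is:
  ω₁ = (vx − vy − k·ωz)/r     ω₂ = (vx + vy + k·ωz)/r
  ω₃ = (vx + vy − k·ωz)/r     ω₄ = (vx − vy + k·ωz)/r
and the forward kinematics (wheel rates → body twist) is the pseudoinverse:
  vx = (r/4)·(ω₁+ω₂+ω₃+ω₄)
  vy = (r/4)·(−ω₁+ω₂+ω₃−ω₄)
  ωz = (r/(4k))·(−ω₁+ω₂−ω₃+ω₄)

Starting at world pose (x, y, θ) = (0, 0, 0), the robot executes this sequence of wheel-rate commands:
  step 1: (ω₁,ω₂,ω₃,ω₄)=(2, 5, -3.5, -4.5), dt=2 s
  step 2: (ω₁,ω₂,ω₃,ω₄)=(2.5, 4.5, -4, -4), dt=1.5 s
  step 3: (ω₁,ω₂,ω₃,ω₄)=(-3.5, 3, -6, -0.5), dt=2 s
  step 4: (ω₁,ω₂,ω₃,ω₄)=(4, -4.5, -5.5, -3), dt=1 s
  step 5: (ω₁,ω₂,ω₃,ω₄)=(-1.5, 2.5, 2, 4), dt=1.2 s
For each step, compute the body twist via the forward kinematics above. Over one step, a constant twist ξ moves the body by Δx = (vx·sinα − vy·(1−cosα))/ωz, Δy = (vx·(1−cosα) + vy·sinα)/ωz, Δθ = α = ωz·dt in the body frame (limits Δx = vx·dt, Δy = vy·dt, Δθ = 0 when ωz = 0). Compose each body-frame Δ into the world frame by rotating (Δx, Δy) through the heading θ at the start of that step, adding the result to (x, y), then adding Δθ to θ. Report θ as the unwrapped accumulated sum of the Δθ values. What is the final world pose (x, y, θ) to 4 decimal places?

step 1: ξ=(vx,vy,ωz)=(-0.0125, 0.0500, 0.0833), dt=2.0 → body Δ=(-0.0332, 0.0975, 0.1667) → world pose (-0.0332, 0.0975, 0.1667)
step 2: ξ=(vx,vy,ωz)=(-0.0125, 0.0250, 0.0833), dt=1.5 → body Δ=(-0.0210, 0.0362, 0.1250) → world pose (-0.0600, 0.1297, 0.2917)
step 3: ξ=(vx,vy,ωz)=(-0.0875, 0.0125, 0.5000), dt=2.0 → body Δ=(-0.1587, -0.0594, 1.0000) → world pose (-0.1949, 0.0271, 1.2917)
step 4: ξ=(vx,vy,ωz)=(-0.1125, -0.1375, -0.2500), dt=1.0 → body Δ=(-0.1284, -0.1221, -0.2500) → world pose (-0.1129, -0.1299, 1.0417)
step 5: ξ=(vx,vy,ωz)=(0.0875, 0.0250, 0.2500), dt=1.2 → body Δ=(0.0990, 0.0452, 0.3000) → world pose (-0.1020, -0.0217, 1.3417)

(-0.1020, -0.0217, 1.3417)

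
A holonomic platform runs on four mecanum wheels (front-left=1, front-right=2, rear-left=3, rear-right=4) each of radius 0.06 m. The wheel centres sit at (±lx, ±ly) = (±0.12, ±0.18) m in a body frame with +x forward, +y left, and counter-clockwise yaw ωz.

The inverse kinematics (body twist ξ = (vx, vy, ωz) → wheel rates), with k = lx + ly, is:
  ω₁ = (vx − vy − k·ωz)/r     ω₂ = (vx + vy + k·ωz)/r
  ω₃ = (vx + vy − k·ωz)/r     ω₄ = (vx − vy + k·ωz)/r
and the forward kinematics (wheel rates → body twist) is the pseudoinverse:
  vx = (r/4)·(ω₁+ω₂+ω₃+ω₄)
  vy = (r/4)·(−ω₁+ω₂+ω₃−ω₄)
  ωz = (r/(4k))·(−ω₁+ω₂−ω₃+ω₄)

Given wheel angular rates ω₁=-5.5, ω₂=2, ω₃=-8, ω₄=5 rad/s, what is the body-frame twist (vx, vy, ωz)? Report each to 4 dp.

(-0.0975, -0.0825, 1.0250)

k = lx + ly = 0.12 + 0.18 = 0.3000
ω₁+ω₂+ω₃+ω₄ = -6.5000  →  vx = (0.06/4)·-6.5000 = -0.0975
−ω₁+ω₂+ω₃−ω₄ = -5.5000  →  vy = (0.06/4)·-5.5000 = -0.0825
−ω₁+ω₂−ω₃+ω₄ = 20.5000  →  ωz = (0.06/1.2000)·20.5000 = 1.0250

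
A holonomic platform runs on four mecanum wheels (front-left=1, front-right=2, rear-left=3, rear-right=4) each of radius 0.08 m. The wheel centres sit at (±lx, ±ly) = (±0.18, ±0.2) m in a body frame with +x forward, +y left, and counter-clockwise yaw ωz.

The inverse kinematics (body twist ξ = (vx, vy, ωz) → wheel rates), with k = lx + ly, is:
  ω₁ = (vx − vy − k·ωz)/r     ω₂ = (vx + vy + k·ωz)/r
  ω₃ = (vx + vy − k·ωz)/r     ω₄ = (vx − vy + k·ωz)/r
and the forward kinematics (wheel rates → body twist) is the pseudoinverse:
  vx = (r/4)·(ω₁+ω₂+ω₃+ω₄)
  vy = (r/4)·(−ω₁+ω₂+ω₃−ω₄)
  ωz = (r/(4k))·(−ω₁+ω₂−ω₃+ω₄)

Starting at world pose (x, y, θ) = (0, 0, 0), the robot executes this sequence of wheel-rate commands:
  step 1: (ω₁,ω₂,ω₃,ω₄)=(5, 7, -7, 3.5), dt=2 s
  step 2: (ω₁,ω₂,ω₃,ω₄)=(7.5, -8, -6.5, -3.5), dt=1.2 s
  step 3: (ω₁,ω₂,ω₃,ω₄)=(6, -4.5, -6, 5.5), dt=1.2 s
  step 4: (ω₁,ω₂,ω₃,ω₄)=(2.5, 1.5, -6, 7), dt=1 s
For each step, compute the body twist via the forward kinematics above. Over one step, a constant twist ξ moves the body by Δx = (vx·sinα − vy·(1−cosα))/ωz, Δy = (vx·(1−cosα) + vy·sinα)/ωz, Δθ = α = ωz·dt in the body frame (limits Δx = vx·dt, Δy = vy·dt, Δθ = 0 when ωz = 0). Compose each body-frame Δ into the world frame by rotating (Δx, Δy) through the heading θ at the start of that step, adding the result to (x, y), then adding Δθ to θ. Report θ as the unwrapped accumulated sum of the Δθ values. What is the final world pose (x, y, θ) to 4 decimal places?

(1.2163, -1.0418, 1.2211)

step 1: ξ=(vx,vy,ωz)=(0.1700, -0.1700, 0.6579), dt=2.0 → body Δ=(0.4433, -0.0568, 1.3158) → world pose (0.4433, -0.0568, 1.3158)
step 2: ξ=(vx,vy,ωz)=(-0.2100, -0.3700, -0.6579), dt=1.2 → body Δ=(-0.3930, -0.3049, -0.7895) → world pose (0.6392, -0.5140, 0.5263)
step 3: ξ=(vx,vy,ωz)=(0.0200, -0.4400, 0.0526), dt=1.2 → body Δ=(0.0407, -0.5269, 0.0632) → world pose (0.9390, -0.9492, 0.5895)
step 4: ξ=(vx,vy,ωz)=(0.1000, -0.2800, 0.6316), dt=1.0 → body Δ=(0.1790, -0.2312, 0.6316) → world pose (1.2163, -1.0418, 1.2211)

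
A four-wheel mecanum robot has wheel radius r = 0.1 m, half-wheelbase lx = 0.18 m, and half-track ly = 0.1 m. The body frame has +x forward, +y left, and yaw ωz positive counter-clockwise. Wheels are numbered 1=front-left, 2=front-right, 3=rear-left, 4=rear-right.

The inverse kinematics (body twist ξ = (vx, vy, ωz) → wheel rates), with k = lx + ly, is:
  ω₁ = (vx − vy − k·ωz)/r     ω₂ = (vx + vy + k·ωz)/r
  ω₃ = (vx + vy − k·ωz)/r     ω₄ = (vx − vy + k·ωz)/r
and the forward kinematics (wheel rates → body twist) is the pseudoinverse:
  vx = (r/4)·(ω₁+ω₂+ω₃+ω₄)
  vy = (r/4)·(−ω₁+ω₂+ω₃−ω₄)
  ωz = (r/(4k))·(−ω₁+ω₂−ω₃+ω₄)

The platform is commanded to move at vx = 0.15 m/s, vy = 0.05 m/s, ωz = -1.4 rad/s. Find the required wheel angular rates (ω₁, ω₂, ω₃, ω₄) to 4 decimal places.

(4.9200, -1.9200, 5.9200, -2.9200)

k = lx + ly = 0.18 + 0.1 = 0.2800;  k·ωz = 0.2800·-1.4 = -0.3920
ω₁ (FL) = (vx − vy − k·ωz)/r = 0.4920/0.1 = 4.9200
ω₂ (FR) = (vx + vy + k·ωz)/r = -0.1920/0.1 = -1.9200
ω₃ (RL) = (vx + vy − k·ωz)/r = 0.5920/0.1 = 5.9200
ω₄ (RR) = (vx − vy + k·ωz)/r = -0.2920/0.1 = -2.9200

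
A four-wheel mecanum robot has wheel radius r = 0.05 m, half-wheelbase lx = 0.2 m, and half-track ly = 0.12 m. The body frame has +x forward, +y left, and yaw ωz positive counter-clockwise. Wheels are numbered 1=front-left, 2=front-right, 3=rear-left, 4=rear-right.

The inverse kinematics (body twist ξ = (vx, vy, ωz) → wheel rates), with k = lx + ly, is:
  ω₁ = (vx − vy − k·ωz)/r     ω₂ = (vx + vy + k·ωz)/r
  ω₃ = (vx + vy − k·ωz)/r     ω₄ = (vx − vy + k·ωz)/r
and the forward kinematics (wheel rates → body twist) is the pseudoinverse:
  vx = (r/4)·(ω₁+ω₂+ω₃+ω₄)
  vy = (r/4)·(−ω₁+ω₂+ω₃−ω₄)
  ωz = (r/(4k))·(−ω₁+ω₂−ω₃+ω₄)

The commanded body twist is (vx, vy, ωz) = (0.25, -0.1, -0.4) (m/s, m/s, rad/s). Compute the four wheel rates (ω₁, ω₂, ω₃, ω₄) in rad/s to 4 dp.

k = lx + ly = 0.2 + 0.12 = 0.3200;  k·ωz = 0.3200·-0.4 = -0.1280
ω₁ (FL) = (vx − vy − k·ωz)/r = 0.4780/0.05 = 9.5600
ω₂ (FR) = (vx + vy + k·ωz)/r = 0.0220/0.05 = 0.4400
ω₃ (RL) = (vx + vy − k·ωz)/r = 0.2780/0.05 = 5.5600
ω₄ (RR) = (vx − vy + k·ωz)/r = 0.2220/0.05 = 4.4400

(9.5600, 0.4400, 5.5600, 4.4400)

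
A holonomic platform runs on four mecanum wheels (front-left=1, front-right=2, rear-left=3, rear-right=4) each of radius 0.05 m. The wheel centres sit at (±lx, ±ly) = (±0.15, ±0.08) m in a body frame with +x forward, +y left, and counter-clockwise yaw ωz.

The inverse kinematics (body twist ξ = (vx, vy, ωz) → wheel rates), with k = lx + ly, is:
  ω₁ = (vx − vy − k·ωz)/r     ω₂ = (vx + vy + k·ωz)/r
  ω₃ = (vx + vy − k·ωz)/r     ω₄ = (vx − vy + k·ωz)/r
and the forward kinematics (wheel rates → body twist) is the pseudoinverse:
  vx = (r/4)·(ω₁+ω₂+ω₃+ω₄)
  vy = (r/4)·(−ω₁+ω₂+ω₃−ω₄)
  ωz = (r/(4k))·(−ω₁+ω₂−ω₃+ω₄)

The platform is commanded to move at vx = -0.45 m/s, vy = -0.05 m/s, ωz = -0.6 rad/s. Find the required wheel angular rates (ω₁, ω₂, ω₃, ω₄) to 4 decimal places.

k = lx + ly = 0.15 + 0.08 = 0.2300;  k·ωz = 0.2300·-0.6 = -0.1380
ω₁ (FL) = (vx − vy − k·ωz)/r = -0.2620/0.05 = -5.2400
ω₂ (FR) = (vx + vy + k·ωz)/r = -0.6380/0.05 = -12.7600
ω₃ (RL) = (vx + vy − k·ωz)/r = -0.3620/0.05 = -7.2400
ω₄ (RR) = (vx − vy + k·ωz)/r = -0.5380/0.05 = -10.7600

(-5.2400, -12.7600, -7.2400, -10.7600)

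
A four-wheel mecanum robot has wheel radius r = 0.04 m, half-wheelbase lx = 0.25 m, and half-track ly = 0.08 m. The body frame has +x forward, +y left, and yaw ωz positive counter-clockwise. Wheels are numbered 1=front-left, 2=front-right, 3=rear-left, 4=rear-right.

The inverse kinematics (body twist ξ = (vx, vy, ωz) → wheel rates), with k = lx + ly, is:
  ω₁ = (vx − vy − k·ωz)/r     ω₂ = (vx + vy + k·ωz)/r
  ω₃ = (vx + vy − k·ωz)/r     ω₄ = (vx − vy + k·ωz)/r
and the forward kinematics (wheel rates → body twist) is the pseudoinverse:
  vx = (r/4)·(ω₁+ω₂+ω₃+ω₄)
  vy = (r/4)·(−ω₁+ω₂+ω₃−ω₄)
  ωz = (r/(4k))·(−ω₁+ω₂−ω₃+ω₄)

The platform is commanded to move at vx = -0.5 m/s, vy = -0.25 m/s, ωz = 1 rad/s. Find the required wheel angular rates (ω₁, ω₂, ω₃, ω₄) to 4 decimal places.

(-14.5000, -10.5000, -27.0000, 2.0000)

k = lx + ly = 0.25 + 0.08 = 0.3300;  k·ωz = 0.3300·1 = 0.3300
ω₁ (FL) = (vx − vy − k·ωz)/r = -0.5800/0.04 = -14.5000
ω₂ (FR) = (vx + vy + k·ωz)/r = -0.4200/0.04 = -10.5000
ω₃ (RL) = (vx + vy − k·ωz)/r = -1.0800/0.04 = -27.0000
ω₄ (RR) = (vx − vy + k·ωz)/r = 0.0800/0.04 = 2.0000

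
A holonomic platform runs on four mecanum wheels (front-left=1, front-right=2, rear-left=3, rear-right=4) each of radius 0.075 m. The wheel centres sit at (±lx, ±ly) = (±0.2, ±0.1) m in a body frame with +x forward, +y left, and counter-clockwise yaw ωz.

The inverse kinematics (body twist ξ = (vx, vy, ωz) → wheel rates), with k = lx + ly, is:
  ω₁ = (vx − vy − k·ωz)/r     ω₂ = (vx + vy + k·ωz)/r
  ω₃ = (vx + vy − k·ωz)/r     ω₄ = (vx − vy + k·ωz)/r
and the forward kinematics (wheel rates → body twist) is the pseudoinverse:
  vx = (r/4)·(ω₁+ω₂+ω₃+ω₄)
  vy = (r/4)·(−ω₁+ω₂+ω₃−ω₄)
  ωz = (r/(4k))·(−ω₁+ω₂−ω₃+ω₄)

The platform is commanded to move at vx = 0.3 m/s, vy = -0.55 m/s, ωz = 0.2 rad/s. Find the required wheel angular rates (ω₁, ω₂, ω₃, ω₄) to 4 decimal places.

(10.5333, -2.5333, -4.1333, 12.1333)

k = lx + ly = 0.2 + 0.1 = 0.3000;  k·ωz = 0.3000·0.2 = 0.0600
ω₁ (FL) = (vx − vy − k·ωz)/r = 0.7900/0.075 = 10.5333
ω₂ (FR) = (vx + vy + k·ωz)/r = -0.1900/0.075 = -2.5333
ω₃ (RL) = (vx + vy − k·ωz)/r = -0.3100/0.075 = -4.1333
ω₄ (RR) = (vx − vy + k·ωz)/r = 0.9100/0.075 = 12.1333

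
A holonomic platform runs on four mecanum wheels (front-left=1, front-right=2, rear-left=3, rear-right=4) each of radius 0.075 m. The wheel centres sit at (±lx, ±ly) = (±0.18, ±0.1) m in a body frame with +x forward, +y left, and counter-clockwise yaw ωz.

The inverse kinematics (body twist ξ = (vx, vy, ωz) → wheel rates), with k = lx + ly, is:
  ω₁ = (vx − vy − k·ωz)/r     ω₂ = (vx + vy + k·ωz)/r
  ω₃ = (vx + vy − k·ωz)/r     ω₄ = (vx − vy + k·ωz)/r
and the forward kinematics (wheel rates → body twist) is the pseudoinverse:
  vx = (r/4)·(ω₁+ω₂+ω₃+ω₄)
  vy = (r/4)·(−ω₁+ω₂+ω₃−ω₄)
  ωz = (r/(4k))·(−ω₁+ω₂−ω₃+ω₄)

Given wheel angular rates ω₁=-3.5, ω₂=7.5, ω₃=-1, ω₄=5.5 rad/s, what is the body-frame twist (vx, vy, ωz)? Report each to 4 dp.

(0.1594, 0.0844, 1.1719)

k = lx + ly = 0.18 + 0.1 = 0.2800
ω₁+ω₂+ω₃+ω₄ = 8.5000  →  vx = (0.075/4)·8.5000 = 0.1594
−ω₁+ω₂+ω₃−ω₄ = 4.5000  →  vy = (0.075/4)·4.5000 = 0.0844
−ω₁+ω₂−ω₃+ω₄ = 17.5000  →  ωz = (0.075/1.1200)·17.5000 = 1.1719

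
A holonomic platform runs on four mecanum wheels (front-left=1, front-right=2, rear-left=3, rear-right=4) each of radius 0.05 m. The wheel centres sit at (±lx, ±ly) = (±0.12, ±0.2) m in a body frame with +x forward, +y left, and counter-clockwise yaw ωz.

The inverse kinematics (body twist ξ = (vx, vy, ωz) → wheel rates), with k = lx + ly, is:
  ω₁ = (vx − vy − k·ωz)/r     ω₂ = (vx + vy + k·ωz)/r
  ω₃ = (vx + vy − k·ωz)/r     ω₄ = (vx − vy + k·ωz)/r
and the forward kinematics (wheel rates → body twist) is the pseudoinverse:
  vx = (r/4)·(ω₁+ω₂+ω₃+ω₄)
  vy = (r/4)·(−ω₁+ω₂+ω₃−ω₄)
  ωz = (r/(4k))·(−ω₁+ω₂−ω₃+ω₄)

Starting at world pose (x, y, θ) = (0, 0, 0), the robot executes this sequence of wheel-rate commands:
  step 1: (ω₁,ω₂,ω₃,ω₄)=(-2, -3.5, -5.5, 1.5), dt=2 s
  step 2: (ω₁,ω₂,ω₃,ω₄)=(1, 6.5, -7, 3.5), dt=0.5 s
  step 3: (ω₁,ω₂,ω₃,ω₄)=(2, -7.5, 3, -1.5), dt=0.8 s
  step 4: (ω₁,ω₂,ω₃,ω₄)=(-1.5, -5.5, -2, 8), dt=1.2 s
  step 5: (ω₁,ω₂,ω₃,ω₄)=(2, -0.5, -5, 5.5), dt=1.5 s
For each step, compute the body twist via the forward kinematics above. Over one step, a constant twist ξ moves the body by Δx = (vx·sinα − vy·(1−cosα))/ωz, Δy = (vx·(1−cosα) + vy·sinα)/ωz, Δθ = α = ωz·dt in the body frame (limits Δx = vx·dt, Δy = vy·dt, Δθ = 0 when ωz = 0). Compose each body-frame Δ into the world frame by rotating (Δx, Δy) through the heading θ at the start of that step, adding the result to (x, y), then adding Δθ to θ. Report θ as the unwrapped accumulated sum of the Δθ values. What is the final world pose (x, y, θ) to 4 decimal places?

(0.1217, -0.6641, 1.0547)

step 1: ξ=(vx,vy,ωz)=(-0.1188, -0.1063, 0.2148), dt=2.0 → body Δ=(-0.1853, -0.2563, 0.4297) → world pose (-0.1853, -0.2563, 0.4297)
step 2: ξ=(vx,vy,ωz)=(0.0500, -0.0625, 0.6250), dt=0.5 → body Δ=(0.0294, -0.0269, 0.3125) → world pose (-0.1473, -0.2684, 0.7422)
step 3: ξ=(vx,vy,ωz)=(-0.0500, -0.0625, -0.5469), dt=0.8 → body Δ=(-0.0495, -0.0398, -0.4375) → world pose (-0.1569, -0.3312, 0.3047)
step 4: ξ=(vx,vy,ωz)=(-0.0125, -0.1750, 0.2344), dt=1.2 → body Δ=(0.0145, -0.2093, 0.2812) → world pose (-0.0803, -0.5266, 0.5859)
step 5: ξ=(vx,vy,ωz)=(0.0250, -0.1625, 0.3125), dt=1.5 → body Δ=(0.0922, -0.2263, 0.4688) → world pose (0.1217, -0.6641, 1.0547)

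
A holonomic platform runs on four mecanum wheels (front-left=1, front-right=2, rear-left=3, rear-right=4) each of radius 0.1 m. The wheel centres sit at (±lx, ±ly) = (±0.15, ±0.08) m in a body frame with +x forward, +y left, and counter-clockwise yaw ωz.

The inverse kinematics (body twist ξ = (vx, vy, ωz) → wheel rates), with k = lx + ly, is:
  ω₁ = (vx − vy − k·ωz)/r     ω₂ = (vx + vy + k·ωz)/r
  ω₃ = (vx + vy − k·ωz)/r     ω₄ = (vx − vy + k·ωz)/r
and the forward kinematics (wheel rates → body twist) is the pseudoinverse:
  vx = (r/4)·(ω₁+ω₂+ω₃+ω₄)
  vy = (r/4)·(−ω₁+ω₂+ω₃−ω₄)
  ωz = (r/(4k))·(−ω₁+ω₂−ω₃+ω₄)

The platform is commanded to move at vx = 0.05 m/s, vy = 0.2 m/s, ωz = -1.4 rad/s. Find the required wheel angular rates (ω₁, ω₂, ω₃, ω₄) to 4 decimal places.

k = lx + ly = 0.15 + 0.08 = 0.2300;  k·ωz = 0.2300·-1.4 = -0.3220
ω₁ (FL) = (vx − vy − k·ωz)/r = 0.1720/0.1 = 1.7200
ω₂ (FR) = (vx + vy + k·ωz)/r = -0.0720/0.1 = -0.7200
ω₃ (RL) = (vx + vy − k·ωz)/r = 0.5720/0.1 = 5.7200
ω₄ (RR) = (vx − vy + k·ωz)/r = -0.4720/0.1 = -4.7200

(1.7200, -0.7200, 5.7200, -4.7200)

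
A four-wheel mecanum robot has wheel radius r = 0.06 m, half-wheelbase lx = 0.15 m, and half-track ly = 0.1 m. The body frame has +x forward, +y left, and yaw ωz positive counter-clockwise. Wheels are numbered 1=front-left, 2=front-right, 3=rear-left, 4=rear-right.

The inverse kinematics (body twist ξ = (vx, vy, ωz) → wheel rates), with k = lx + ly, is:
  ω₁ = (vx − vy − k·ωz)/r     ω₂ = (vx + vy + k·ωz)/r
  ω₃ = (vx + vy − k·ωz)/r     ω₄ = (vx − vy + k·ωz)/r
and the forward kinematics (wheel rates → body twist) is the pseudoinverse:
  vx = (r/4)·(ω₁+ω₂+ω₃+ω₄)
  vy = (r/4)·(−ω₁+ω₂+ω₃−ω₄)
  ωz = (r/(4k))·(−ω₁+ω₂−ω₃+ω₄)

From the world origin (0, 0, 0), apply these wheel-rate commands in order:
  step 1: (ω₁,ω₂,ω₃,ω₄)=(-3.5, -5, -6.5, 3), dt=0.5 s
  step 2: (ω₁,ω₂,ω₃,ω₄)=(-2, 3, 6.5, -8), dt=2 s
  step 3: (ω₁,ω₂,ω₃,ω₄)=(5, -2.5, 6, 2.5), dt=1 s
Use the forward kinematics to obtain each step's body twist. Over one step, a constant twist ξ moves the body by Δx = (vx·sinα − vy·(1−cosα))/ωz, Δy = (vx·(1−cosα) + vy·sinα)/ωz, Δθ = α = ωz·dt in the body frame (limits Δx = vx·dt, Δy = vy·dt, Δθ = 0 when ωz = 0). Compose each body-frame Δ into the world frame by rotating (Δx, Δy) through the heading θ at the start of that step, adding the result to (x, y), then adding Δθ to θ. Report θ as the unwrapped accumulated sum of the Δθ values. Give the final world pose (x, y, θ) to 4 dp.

(0.0854, 0.2637, -1.5600)

step 1: ξ=(vx,vy,ωz)=(-0.1800, -0.1650, 0.4800), dt=0.5 → body Δ=(-0.0793, -0.0925, 0.2400) → world pose (-0.0793, -0.0925, 0.2400)
step 2: ξ=(vx,vy,ωz)=(-0.0075, 0.2925, -0.5700), dt=2.0 → body Δ=(0.2869, 0.4739, -1.1400) → world pose (0.0867, 0.4361, -0.9000)
step 3: ξ=(vx,vy,ωz)=(0.1650, -0.0600, -0.6600), dt=1.0 → body Δ=(0.1342, -0.1082, -0.6600) → world pose (0.0854, 0.2637, -1.5600)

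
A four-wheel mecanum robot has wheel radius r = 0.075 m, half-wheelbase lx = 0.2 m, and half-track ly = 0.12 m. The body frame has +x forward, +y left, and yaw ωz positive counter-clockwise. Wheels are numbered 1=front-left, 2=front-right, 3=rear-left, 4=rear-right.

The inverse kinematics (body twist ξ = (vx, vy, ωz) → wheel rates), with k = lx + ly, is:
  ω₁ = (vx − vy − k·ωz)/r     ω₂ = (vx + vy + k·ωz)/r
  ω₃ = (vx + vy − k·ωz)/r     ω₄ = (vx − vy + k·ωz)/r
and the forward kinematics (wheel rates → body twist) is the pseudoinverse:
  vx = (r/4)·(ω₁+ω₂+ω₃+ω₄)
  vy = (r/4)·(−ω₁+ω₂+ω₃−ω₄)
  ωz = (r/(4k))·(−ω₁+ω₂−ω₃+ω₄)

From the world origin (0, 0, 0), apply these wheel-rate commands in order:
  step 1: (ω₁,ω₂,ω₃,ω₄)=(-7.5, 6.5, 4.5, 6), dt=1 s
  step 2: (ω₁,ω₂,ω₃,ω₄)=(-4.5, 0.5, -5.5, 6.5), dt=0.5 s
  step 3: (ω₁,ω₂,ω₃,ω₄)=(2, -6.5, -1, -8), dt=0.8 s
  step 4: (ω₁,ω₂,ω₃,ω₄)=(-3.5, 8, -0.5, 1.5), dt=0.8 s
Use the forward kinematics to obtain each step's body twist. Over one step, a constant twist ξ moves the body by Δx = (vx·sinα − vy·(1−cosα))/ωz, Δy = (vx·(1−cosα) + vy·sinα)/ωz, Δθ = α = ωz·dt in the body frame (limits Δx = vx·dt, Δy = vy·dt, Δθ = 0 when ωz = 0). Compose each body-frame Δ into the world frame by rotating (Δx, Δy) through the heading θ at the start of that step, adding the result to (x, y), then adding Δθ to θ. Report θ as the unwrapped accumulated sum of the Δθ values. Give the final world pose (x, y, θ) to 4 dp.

step 1: ξ=(vx,vy,ωz)=(0.1781, 0.2344, 0.9082), dt=1.0 → body Δ=(0.0553, 0.2789, 0.9082) → world pose (0.0553, 0.2789, 0.9082)
step 2: ξ=(vx,vy,ωz)=(-0.0562, -0.1313, 0.9961), dt=0.5 → body Δ=(-0.0110, -0.0698, 0.4980) → world pose (0.1036, 0.2273, 1.4062)
step 3: ξ=(vx,vy,ωz)=(-0.2531, -0.0281, -0.9082), dt=0.8 → body Δ=(-0.1930, 0.0498, -0.7266) → world pose (0.0229, 0.0451, 0.6797)
step 4: ξ=(vx,vy,ωz)=(0.1031, 0.1781, 0.7910), dt=0.8 → body Δ=(0.0335, 0.1584, 0.6328) → world pose (-0.0507, 0.1894, 1.3125)

(-0.0507, 0.1894, 1.3125)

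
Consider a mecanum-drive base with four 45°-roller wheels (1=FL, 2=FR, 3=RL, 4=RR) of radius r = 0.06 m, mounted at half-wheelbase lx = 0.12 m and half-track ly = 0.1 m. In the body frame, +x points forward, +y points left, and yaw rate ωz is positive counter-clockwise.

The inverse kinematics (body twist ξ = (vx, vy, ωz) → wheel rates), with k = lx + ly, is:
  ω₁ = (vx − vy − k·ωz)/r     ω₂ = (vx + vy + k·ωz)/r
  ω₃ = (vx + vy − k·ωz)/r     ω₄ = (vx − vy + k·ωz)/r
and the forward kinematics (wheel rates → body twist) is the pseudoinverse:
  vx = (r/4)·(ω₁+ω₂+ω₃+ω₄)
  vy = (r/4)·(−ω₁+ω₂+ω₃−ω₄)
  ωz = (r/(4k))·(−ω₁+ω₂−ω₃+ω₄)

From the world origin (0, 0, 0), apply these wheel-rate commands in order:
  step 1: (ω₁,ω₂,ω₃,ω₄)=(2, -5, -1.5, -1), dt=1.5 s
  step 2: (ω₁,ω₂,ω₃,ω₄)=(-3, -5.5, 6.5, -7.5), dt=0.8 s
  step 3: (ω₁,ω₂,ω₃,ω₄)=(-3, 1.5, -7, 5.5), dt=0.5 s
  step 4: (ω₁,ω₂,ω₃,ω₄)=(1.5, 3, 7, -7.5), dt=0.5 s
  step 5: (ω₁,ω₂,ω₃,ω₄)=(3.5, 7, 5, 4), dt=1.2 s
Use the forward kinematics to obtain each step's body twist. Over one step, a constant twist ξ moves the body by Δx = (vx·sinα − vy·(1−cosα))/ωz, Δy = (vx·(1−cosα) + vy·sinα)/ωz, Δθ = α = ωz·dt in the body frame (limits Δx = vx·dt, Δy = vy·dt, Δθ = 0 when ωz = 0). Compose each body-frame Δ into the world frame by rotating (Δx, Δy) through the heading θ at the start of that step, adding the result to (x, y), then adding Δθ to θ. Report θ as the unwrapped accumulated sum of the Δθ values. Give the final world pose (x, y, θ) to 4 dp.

step 1: ξ=(vx,vy,ωz)=(-0.0825, -0.1125, -0.4432), dt=1.5 → body Δ=(-0.1689, -0.1170, -0.6648) → world pose (-0.1689, -0.1170, -0.6648)
step 2: ξ=(vx,vy,ωz)=(-0.1425, 0.1725, -1.1250), dt=0.8 → body Δ=(-0.0412, 0.1680, -0.9000) → world pose (-0.0977, 0.0407, -1.5648)
step 3: ξ=(vx,vy,ωz)=(-0.0450, -0.1200, 1.1591), dt=0.5 → body Δ=(-0.0044, -0.0630, 0.5795) → world pose (-0.1607, 0.0447, -0.9852)
step 4: ξ=(vx,vy,ωz)=(0.0600, 0.2400, -0.8864), dt=0.5 → body Δ=(0.0552, 0.1096, -0.4432) → world pose (-0.0389, 0.0593, -1.4284)
step 5: ξ=(vx,vy,ωz)=(0.2925, 0.0675, 0.1705), dt=1.2 → body Δ=(0.3403, 0.1162, 0.2045) → world pose (0.1244, -0.2611, -1.2239)

(0.1244, -0.2611, -1.2239)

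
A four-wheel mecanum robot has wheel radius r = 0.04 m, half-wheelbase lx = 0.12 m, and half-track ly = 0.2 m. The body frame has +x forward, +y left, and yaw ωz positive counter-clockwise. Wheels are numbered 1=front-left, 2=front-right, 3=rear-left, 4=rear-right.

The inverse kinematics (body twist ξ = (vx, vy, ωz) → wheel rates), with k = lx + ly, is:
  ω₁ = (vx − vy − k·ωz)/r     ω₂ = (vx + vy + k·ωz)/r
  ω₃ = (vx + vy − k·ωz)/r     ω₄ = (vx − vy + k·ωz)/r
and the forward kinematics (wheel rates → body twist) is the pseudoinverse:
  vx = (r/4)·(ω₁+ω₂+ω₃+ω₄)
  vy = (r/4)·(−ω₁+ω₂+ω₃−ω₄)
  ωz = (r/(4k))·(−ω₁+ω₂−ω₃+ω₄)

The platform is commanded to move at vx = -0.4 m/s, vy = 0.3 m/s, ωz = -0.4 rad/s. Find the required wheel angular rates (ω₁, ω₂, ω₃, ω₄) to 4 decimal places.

k = lx + ly = 0.12 + 0.2 = 0.3200;  k·ωz = 0.3200·-0.4 = -0.1280
ω₁ (FL) = (vx − vy − k·ωz)/r = -0.5720/0.04 = -14.3000
ω₂ (FR) = (vx + vy + k·ωz)/r = -0.2280/0.04 = -5.7000
ω₃ (RL) = (vx + vy − k·ωz)/r = 0.0280/0.04 = 0.7000
ω₄ (RR) = (vx − vy + k·ωz)/r = -0.8280/0.04 = -20.7000

(-14.3000, -5.7000, 0.7000, -20.7000)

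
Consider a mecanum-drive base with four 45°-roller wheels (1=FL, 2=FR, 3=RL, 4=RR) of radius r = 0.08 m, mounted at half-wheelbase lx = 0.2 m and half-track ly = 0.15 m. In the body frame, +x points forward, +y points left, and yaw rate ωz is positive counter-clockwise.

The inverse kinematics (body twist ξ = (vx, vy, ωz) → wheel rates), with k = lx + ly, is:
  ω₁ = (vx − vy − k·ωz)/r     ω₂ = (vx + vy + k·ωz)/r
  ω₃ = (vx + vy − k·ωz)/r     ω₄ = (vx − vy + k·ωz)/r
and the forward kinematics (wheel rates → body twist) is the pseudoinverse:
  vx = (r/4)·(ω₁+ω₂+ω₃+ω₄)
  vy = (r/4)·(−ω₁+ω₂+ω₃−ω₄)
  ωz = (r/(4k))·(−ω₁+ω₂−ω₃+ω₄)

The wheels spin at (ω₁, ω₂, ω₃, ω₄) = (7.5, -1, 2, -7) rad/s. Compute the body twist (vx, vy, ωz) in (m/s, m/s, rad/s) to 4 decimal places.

k = lx + ly = 0.2 + 0.15 = 0.3500
ω₁+ω₂+ω₃+ω₄ = 1.5000  →  vx = (0.08/4)·1.5000 = 0.0300
−ω₁+ω₂+ω₃−ω₄ = 0.5000  →  vy = (0.08/4)·0.5000 = 0.0100
−ω₁+ω₂−ω₃+ω₄ = -17.5000  →  ωz = (0.08/1.4000)·-17.5000 = -1.0000

(0.0300, 0.0100, -1.0000)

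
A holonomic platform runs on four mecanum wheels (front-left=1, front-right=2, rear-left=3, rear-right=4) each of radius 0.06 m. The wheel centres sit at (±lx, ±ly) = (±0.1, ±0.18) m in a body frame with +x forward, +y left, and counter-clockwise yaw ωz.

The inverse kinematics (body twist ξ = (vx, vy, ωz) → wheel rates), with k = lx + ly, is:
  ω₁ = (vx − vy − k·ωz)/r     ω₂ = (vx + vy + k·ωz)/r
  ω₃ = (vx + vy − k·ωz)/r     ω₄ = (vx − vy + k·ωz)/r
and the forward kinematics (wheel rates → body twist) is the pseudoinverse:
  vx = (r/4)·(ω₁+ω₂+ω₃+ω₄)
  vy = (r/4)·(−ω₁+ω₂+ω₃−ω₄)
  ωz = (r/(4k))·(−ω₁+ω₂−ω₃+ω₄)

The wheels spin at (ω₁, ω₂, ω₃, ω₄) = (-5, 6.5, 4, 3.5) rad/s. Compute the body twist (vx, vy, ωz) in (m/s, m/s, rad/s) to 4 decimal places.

(0.1350, 0.1800, 0.5893)

k = lx + ly = 0.1 + 0.18 = 0.2800
ω₁+ω₂+ω₃+ω₄ = 9.0000  →  vx = (0.06/4)·9.0000 = 0.1350
−ω₁+ω₂+ω₃−ω₄ = 12.0000  →  vy = (0.06/4)·12.0000 = 0.1800
−ω₁+ω₂−ω₃+ω₄ = 11.0000  →  ωz = (0.06/1.1200)·11.0000 = 0.5893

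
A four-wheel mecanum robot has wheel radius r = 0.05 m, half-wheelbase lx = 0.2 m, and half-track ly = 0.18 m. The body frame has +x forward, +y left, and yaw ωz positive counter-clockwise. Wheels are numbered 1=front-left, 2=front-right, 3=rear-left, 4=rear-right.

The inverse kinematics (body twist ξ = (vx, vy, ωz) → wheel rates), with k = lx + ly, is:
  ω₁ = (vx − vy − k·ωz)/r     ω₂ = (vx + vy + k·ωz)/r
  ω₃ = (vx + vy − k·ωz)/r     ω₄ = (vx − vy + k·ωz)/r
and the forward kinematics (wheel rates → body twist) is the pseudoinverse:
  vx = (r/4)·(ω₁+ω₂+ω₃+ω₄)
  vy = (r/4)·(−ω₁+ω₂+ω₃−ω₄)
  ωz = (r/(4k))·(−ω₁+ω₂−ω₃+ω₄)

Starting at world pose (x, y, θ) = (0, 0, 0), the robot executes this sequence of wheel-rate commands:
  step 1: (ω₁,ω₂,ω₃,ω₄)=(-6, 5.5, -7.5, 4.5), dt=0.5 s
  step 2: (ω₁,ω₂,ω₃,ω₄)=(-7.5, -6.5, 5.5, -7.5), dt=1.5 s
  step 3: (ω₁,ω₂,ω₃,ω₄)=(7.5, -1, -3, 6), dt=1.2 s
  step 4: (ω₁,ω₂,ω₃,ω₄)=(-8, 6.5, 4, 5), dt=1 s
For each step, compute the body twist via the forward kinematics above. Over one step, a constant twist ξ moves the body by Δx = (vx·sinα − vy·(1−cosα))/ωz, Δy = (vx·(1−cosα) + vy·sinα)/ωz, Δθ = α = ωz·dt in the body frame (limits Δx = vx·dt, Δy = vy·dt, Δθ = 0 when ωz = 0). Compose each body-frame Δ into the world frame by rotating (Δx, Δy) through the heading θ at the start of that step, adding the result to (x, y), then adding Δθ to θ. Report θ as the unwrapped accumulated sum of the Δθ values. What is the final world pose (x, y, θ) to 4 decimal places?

step 1: ξ=(vx,vy,ωz)=(-0.0438, -0.0062, 0.7730), dt=0.5 → body Δ=(-0.0207, -0.0072, 0.3865) → world pose (-0.0207, -0.0072, 0.3865)
step 2: ξ=(vx,vy,ωz)=(-0.2000, 0.1750, -0.3947), dt=1.5 → body Δ=(-0.2073, 0.3337, -0.5921) → world pose (-0.3385, 0.2237, -0.2056)
step 3: ξ=(vx,vy,ωz)=(0.1188, -0.2188, 0.0164), dt=1.2 → body Δ=(0.1451, -0.2611, 0.0197) → world pose (-0.2498, -0.0615, -0.1859)
step 4: ξ=(vx,vy,ωz)=(0.0938, 0.1688, 0.5099), dt=1.0 → body Δ=(0.0476, 0.1849, 0.5099) → world pose (-0.1688, 0.1114, 0.3240)

(-0.1688, 0.1114, 0.3240)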